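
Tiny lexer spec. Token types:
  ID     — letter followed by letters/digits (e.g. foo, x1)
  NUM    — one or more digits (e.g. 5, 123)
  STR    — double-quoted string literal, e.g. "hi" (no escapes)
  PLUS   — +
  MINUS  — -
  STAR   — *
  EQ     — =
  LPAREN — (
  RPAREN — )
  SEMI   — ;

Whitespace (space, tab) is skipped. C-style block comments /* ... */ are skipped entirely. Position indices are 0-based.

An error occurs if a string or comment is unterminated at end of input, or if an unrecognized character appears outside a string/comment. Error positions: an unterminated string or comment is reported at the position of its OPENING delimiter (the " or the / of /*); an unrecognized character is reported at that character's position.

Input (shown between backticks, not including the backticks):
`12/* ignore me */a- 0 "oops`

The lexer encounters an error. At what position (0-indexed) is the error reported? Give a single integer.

Answer: 22

Derivation:
pos=0: emit NUM '12' (now at pos=2)
pos=2: enter COMMENT mode (saw '/*')
exit COMMENT mode (now at pos=17)
pos=17: emit ID 'a' (now at pos=18)
pos=18: emit MINUS '-'
pos=20: emit NUM '0' (now at pos=21)
pos=22: enter STRING mode
pos=22: ERROR — unterminated string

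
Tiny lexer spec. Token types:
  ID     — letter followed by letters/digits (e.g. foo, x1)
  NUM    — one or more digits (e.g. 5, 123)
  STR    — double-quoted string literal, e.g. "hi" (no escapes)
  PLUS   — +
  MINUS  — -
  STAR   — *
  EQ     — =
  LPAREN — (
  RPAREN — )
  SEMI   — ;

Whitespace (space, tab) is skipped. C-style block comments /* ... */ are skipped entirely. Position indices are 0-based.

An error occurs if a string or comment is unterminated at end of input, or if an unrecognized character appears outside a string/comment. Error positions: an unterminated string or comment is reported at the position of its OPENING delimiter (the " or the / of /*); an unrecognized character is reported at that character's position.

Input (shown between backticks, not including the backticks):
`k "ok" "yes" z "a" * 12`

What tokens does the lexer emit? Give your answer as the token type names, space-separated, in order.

pos=0: emit ID 'k' (now at pos=1)
pos=2: enter STRING mode
pos=2: emit STR "ok" (now at pos=6)
pos=7: enter STRING mode
pos=7: emit STR "yes" (now at pos=12)
pos=13: emit ID 'z' (now at pos=14)
pos=15: enter STRING mode
pos=15: emit STR "a" (now at pos=18)
pos=19: emit STAR '*'
pos=21: emit NUM '12' (now at pos=23)
DONE. 7 tokens: [ID, STR, STR, ID, STR, STAR, NUM]

Answer: ID STR STR ID STR STAR NUM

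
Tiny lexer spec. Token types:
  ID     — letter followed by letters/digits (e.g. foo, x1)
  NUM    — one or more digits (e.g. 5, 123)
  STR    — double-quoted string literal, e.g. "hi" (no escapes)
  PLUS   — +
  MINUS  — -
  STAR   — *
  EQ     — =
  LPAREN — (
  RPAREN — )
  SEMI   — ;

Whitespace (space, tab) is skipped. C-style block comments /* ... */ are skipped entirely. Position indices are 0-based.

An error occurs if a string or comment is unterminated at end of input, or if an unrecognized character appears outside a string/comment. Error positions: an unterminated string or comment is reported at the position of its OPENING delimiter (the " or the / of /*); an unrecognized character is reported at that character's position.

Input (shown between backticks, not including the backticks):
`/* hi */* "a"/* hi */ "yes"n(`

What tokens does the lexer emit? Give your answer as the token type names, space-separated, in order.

Answer: STAR STR STR ID LPAREN

Derivation:
pos=0: enter COMMENT mode (saw '/*')
exit COMMENT mode (now at pos=8)
pos=8: emit STAR '*'
pos=10: enter STRING mode
pos=10: emit STR "a" (now at pos=13)
pos=13: enter COMMENT mode (saw '/*')
exit COMMENT mode (now at pos=21)
pos=22: enter STRING mode
pos=22: emit STR "yes" (now at pos=27)
pos=27: emit ID 'n' (now at pos=28)
pos=28: emit LPAREN '('
DONE. 5 tokens: [STAR, STR, STR, ID, LPAREN]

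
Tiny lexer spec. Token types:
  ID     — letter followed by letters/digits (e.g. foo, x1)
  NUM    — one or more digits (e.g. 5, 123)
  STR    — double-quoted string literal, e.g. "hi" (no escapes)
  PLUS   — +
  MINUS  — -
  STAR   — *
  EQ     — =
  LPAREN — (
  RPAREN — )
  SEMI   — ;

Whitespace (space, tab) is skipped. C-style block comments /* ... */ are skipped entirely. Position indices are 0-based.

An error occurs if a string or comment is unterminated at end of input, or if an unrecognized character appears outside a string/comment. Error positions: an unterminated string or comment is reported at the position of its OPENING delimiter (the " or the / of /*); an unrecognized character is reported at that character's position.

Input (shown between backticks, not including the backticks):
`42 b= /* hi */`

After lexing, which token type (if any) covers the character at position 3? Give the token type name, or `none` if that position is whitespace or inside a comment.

Answer: ID

Derivation:
pos=0: emit NUM '42' (now at pos=2)
pos=3: emit ID 'b' (now at pos=4)
pos=4: emit EQ '='
pos=6: enter COMMENT mode (saw '/*')
exit COMMENT mode (now at pos=14)
DONE. 3 tokens: [NUM, ID, EQ]
Position 3: char is 'b' -> ID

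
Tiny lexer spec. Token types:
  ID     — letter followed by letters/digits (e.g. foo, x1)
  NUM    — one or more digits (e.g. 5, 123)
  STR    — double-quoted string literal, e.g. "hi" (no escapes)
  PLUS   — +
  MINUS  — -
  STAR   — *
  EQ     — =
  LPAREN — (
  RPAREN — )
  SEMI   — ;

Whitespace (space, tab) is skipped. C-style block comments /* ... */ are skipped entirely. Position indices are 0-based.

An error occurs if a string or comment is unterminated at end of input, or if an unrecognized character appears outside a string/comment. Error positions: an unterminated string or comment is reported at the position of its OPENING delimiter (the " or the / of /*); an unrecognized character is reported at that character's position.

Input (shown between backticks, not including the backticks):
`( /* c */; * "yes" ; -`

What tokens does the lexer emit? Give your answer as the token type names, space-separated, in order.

pos=0: emit LPAREN '('
pos=2: enter COMMENT mode (saw '/*')
exit COMMENT mode (now at pos=9)
pos=9: emit SEMI ';'
pos=11: emit STAR '*'
pos=13: enter STRING mode
pos=13: emit STR "yes" (now at pos=18)
pos=19: emit SEMI ';'
pos=21: emit MINUS '-'
DONE. 6 tokens: [LPAREN, SEMI, STAR, STR, SEMI, MINUS]

Answer: LPAREN SEMI STAR STR SEMI MINUS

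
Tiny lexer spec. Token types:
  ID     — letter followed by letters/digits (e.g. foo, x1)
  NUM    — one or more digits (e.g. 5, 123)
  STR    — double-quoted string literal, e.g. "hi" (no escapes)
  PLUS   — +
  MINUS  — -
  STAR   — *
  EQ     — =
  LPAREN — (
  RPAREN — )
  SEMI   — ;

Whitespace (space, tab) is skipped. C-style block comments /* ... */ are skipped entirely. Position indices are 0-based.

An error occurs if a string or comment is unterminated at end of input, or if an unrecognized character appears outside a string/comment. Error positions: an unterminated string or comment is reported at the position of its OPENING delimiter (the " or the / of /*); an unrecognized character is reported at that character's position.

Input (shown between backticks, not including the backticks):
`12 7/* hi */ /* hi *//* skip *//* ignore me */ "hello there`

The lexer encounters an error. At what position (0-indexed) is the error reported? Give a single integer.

Answer: 47

Derivation:
pos=0: emit NUM '12' (now at pos=2)
pos=3: emit NUM '7' (now at pos=4)
pos=4: enter COMMENT mode (saw '/*')
exit COMMENT mode (now at pos=12)
pos=13: enter COMMENT mode (saw '/*')
exit COMMENT mode (now at pos=21)
pos=21: enter COMMENT mode (saw '/*')
exit COMMENT mode (now at pos=31)
pos=31: enter COMMENT mode (saw '/*')
exit COMMENT mode (now at pos=46)
pos=47: enter STRING mode
pos=47: ERROR — unterminated string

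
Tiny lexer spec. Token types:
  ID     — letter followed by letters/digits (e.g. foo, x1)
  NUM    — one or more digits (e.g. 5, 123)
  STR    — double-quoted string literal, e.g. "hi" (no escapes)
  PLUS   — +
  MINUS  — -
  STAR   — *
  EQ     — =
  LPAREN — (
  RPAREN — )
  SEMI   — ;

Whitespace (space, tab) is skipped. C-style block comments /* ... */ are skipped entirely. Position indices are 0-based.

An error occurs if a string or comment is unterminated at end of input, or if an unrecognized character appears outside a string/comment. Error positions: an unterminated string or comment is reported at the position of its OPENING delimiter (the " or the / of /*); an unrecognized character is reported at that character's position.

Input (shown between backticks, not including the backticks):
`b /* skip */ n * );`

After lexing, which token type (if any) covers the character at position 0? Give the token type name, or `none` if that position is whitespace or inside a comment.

Answer: ID

Derivation:
pos=0: emit ID 'b' (now at pos=1)
pos=2: enter COMMENT mode (saw '/*')
exit COMMENT mode (now at pos=12)
pos=13: emit ID 'n' (now at pos=14)
pos=15: emit STAR '*'
pos=17: emit RPAREN ')'
pos=18: emit SEMI ';'
DONE. 5 tokens: [ID, ID, STAR, RPAREN, SEMI]
Position 0: char is 'b' -> ID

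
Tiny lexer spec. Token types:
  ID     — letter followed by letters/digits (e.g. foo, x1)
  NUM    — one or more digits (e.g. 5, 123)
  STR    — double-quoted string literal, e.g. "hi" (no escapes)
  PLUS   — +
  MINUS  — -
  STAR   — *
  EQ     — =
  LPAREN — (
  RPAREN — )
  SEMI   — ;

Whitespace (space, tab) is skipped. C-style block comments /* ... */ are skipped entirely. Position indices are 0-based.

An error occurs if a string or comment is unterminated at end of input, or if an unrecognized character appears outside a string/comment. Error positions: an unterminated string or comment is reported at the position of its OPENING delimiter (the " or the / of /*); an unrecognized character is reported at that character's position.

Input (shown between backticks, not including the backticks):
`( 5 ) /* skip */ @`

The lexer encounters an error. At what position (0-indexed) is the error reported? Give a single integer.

Answer: 17

Derivation:
pos=0: emit LPAREN '('
pos=2: emit NUM '5' (now at pos=3)
pos=4: emit RPAREN ')'
pos=6: enter COMMENT mode (saw '/*')
exit COMMENT mode (now at pos=16)
pos=17: ERROR — unrecognized char '@'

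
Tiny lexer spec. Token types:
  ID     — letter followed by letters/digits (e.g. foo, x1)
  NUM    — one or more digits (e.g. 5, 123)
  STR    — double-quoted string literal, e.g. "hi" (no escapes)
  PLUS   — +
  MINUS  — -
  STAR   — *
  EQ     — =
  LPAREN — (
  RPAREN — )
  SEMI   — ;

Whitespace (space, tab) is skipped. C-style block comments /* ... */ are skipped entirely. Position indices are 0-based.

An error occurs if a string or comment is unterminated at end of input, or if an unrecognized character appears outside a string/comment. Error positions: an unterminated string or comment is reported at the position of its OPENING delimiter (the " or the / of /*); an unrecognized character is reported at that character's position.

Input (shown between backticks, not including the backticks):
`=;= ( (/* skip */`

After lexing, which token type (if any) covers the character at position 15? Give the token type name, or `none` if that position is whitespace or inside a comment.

pos=0: emit EQ '='
pos=1: emit SEMI ';'
pos=2: emit EQ '='
pos=4: emit LPAREN '('
pos=6: emit LPAREN '('
pos=7: enter COMMENT mode (saw '/*')
exit COMMENT mode (now at pos=17)
DONE. 5 tokens: [EQ, SEMI, EQ, LPAREN, LPAREN]
Position 15: char is '*' -> none

Answer: none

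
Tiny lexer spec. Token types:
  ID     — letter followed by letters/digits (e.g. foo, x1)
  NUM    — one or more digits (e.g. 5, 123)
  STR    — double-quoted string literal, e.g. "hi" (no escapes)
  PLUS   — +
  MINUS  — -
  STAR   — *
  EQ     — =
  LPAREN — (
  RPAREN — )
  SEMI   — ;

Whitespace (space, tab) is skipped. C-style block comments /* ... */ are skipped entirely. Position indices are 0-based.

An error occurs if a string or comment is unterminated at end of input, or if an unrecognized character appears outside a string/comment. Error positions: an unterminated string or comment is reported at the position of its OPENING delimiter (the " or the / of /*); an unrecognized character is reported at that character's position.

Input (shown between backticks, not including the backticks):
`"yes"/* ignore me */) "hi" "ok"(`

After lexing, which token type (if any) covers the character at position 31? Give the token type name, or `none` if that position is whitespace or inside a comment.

pos=0: enter STRING mode
pos=0: emit STR "yes" (now at pos=5)
pos=5: enter COMMENT mode (saw '/*')
exit COMMENT mode (now at pos=20)
pos=20: emit RPAREN ')'
pos=22: enter STRING mode
pos=22: emit STR "hi" (now at pos=26)
pos=27: enter STRING mode
pos=27: emit STR "ok" (now at pos=31)
pos=31: emit LPAREN '('
DONE. 5 tokens: [STR, RPAREN, STR, STR, LPAREN]
Position 31: char is '(' -> LPAREN

Answer: LPAREN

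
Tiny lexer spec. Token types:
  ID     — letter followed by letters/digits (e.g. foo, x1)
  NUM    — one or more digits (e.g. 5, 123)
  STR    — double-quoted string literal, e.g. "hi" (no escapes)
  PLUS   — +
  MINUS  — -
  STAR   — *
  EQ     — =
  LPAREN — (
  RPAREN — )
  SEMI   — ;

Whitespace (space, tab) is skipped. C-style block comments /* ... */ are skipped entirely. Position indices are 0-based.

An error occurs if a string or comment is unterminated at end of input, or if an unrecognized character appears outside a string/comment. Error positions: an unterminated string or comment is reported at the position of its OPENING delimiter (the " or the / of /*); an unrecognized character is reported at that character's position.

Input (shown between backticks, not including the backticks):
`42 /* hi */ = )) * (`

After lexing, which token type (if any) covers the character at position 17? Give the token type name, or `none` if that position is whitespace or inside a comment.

Answer: STAR

Derivation:
pos=0: emit NUM '42' (now at pos=2)
pos=3: enter COMMENT mode (saw '/*')
exit COMMENT mode (now at pos=11)
pos=12: emit EQ '='
pos=14: emit RPAREN ')'
pos=15: emit RPAREN ')'
pos=17: emit STAR '*'
pos=19: emit LPAREN '('
DONE. 6 tokens: [NUM, EQ, RPAREN, RPAREN, STAR, LPAREN]
Position 17: char is '*' -> STAR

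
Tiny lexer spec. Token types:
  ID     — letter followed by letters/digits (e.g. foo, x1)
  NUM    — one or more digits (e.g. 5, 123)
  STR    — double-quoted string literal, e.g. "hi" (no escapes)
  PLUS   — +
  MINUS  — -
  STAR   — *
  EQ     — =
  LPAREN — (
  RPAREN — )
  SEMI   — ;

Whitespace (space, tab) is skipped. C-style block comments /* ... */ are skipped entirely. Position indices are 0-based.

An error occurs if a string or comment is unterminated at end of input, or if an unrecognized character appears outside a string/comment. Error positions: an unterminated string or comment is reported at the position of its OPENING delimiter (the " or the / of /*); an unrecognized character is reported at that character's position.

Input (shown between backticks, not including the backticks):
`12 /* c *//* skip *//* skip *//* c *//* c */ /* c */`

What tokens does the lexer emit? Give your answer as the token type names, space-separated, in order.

pos=0: emit NUM '12' (now at pos=2)
pos=3: enter COMMENT mode (saw '/*')
exit COMMENT mode (now at pos=10)
pos=10: enter COMMENT mode (saw '/*')
exit COMMENT mode (now at pos=20)
pos=20: enter COMMENT mode (saw '/*')
exit COMMENT mode (now at pos=30)
pos=30: enter COMMENT mode (saw '/*')
exit COMMENT mode (now at pos=37)
pos=37: enter COMMENT mode (saw '/*')
exit COMMENT mode (now at pos=44)
pos=45: enter COMMENT mode (saw '/*')
exit COMMENT mode (now at pos=52)
DONE. 1 tokens: [NUM]

Answer: NUM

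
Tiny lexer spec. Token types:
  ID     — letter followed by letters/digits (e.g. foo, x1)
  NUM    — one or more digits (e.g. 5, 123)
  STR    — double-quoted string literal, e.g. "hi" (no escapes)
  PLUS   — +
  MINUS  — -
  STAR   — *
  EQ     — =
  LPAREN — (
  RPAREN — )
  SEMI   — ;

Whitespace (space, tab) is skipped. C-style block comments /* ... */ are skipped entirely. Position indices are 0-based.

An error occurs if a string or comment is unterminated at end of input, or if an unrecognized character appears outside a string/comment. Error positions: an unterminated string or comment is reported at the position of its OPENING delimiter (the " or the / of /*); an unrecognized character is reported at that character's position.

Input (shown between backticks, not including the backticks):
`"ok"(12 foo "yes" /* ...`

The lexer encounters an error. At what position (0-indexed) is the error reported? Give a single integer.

Answer: 18

Derivation:
pos=0: enter STRING mode
pos=0: emit STR "ok" (now at pos=4)
pos=4: emit LPAREN '('
pos=5: emit NUM '12' (now at pos=7)
pos=8: emit ID 'foo' (now at pos=11)
pos=12: enter STRING mode
pos=12: emit STR "yes" (now at pos=17)
pos=18: enter COMMENT mode (saw '/*')
pos=18: ERROR — unterminated comment (reached EOF)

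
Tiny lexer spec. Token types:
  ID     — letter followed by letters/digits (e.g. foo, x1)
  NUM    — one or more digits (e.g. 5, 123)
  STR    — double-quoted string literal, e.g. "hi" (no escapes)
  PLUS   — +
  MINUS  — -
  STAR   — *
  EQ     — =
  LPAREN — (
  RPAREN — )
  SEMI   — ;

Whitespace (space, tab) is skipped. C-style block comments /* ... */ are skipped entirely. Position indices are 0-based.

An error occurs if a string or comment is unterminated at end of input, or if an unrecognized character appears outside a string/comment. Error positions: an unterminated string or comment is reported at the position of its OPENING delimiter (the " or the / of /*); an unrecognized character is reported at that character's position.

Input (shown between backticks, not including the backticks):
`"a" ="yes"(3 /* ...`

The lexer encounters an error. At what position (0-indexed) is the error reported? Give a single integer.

Answer: 13

Derivation:
pos=0: enter STRING mode
pos=0: emit STR "a" (now at pos=3)
pos=4: emit EQ '='
pos=5: enter STRING mode
pos=5: emit STR "yes" (now at pos=10)
pos=10: emit LPAREN '('
pos=11: emit NUM '3' (now at pos=12)
pos=13: enter COMMENT mode (saw '/*')
pos=13: ERROR — unterminated comment (reached EOF)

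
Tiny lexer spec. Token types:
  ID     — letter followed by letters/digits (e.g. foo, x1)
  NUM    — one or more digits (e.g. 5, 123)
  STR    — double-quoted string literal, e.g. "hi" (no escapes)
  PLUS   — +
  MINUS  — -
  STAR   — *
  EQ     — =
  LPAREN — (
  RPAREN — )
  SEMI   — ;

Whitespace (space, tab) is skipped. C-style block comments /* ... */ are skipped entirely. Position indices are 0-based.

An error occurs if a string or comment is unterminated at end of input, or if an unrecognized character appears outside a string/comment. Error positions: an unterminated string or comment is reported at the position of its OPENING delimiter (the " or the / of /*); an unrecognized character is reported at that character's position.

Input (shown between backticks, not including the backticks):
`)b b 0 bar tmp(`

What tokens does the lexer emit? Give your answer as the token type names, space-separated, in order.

pos=0: emit RPAREN ')'
pos=1: emit ID 'b' (now at pos=2)
pos=3: emit ID 'b' (now at pos=4)
pos=5: emit NUM '0' (now at pos=6)
pos=7: emit ID 'bar' (now at pos=10)
pos=11: emit ID 'tmp' (now at pos=14)
pos=14: emit LPAREN '('
DONE. 7 tokens: [RPAREN, ID, ID, NUM, ID, ID, LPAREN]

Answer: RPAREN ID ID NUM ID ID LPAREN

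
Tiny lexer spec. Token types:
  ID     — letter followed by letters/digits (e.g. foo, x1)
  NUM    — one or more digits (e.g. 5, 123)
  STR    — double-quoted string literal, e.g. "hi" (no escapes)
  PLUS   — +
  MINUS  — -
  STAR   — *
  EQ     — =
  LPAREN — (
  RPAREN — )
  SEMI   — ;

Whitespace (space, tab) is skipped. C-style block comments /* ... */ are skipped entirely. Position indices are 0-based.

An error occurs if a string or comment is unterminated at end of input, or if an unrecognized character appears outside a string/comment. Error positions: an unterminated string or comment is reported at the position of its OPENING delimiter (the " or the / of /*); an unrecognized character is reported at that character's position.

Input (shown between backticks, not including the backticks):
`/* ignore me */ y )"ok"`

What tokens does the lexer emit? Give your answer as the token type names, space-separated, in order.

Answer: ID RPAREN STR

Derivation:
pos=0: enter COMMENT mode (saw '/*')
exit COMMENT mode (now at pos=15)
pos=16: emit ID 'y' (now at pos=17)
pos=18: emit RPAREN ')'
pos=19: enter STRING mode
pos=19: emit STR "ok" (now at pos=23)
DONE. 3 tokens: [ID, RPAREN, STR]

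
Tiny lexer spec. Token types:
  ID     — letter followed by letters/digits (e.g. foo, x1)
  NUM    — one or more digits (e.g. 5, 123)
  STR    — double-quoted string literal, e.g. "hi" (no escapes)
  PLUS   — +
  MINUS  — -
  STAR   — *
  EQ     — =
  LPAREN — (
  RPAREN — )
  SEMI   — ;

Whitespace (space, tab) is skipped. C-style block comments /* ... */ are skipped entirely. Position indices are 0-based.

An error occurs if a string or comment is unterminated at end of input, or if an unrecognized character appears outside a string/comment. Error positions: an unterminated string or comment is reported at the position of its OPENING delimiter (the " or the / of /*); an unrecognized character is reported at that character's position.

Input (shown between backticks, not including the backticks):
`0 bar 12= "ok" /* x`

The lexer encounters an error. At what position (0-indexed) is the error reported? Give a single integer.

Answer: 15

Derivation:
pos=0: emit NUM '0' (now at pos=1)
pos=2: emit ID 'bar' (now at pos=5)
pos=6: emit NUM '12' (now at pos=8)
pos=8: emit EQ '='
pos=10: enter STRING mode
pos=10: emit STR "ok" (now at pos=14)
pos=15: enter COMMENT mode (saw '/*')
pos=15: ERROR — unterminated comment (reached EOF)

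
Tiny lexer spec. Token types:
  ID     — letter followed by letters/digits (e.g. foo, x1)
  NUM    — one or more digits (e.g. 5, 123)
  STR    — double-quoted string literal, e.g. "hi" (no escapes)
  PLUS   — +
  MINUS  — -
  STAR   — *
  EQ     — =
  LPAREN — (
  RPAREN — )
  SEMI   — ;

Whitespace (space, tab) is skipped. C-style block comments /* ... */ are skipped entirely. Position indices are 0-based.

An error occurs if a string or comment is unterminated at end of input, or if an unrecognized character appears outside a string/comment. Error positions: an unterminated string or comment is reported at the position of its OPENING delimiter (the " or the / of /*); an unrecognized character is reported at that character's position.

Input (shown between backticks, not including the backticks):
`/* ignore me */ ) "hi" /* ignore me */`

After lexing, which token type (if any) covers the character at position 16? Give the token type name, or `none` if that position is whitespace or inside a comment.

pos=0: enter COMMENT mode (saw '/*')
exit COMMENT mode (now at pos=15)
pos=16: emit RPAREN ')'
pos=18: enter STRING mode
pos=18: emit STR "hi" (now at pos=22)
pos=23: enter COMMENT mode (saw '/*')
exit COMMENT mode (now at pos=38)
DONE. 2 tokens: [RPAREN, STR]
Position 16: char is ')' -> RPAREN

Answer: RPAREN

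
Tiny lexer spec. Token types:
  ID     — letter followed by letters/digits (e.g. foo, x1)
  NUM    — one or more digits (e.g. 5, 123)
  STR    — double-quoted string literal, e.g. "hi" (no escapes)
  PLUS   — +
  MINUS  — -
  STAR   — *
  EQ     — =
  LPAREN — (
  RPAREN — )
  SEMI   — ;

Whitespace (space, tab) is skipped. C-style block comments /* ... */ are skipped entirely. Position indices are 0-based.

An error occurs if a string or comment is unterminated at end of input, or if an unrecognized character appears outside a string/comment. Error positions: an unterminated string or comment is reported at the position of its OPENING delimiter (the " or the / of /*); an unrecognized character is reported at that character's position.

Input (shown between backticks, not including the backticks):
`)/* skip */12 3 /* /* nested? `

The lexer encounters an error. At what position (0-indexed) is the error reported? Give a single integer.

Answer: 16

Derivation:
pos=0: emit RPAREN ')'
pos=1: enter COMMENT mode (saw '/*')
exit COMMENT mode (now at pos=11)
pos=11: emit NUM '12' (now at pos=13)
pos=14: emit NUM '3' (now at pos=15)
pos=16: enter COMMENT mode (saw '/*')
pos=16: ERROR — unterminated comment (reached EOF)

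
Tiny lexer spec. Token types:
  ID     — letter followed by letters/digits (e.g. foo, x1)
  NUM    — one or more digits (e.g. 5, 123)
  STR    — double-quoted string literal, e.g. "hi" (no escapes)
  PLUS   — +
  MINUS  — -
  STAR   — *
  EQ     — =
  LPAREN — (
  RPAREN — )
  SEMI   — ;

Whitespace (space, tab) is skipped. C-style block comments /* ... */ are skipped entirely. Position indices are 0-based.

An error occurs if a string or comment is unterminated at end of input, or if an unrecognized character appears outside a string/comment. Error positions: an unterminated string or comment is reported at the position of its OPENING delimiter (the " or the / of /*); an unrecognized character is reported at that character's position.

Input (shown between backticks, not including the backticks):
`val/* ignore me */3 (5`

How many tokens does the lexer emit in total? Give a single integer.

pos=0: emit ID 'val' (now at pos=3)
pos=3: enter COMMENT mode (saw '/*')
exit COMMENT mode (now at pos=18)
pos=18: emit NUM '3' (now at pos=19)
pos=20: emit LPAREN '('
pos=21: emit NUM '5' (now at pos=22)
DONE. 4 tokens: [ID, NUM, LPAREN, NUM]

Answer: 4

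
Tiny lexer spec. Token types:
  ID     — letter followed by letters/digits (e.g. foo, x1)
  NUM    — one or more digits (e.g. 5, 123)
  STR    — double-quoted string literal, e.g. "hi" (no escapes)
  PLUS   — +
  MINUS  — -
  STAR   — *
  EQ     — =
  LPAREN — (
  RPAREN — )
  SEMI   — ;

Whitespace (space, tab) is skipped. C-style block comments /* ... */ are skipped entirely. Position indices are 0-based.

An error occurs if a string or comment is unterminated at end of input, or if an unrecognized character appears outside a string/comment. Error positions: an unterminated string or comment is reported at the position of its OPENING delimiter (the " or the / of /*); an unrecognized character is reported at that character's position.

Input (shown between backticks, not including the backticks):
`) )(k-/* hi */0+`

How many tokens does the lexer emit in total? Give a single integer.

Answer: 7

Derivation:
pos=0: emit RPAREN ')'
pos=2: emit RPAREN ')'
pos=3: emit LPAREN '('
pos=4: emit ID 'k' (now at pos=5)
pos=5: emit MINUS '-'
pos=6: enter COMMENT mode (saw '/*')
exit COMMENT mode (now at pos=14)
pos=14: emit NUM '0' (now at pos=15)
pos=15: emit PLUS '+'
DONE. 7 tokens: [RPAREN, RPAREN, LPAREN, ID, MINUS, NUM, PLUS]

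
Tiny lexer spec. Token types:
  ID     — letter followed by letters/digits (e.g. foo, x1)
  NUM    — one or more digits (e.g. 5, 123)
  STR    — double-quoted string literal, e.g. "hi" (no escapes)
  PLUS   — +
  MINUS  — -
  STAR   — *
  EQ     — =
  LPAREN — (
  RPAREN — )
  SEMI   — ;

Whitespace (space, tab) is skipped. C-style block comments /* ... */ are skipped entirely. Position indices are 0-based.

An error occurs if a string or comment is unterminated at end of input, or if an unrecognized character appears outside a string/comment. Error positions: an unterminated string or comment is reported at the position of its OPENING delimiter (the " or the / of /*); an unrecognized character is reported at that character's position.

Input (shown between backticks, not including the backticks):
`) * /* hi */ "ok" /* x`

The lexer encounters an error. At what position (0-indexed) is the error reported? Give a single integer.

Answer: 18

Derivation:
pos=0: emit RPAREN ')'
pos=2: emit STAR '*'
pos=4: enter COMMENT mode (saw '/*')
exit COMMENT mode (now at pos=12)
pos=13: enter STRING mode
pos=13: emit STR "ok" (now at pos=17)
pos=18: enter COMMENT mode (saw '/*')
pos=18: ERROR — unterminated comment (reached EOF)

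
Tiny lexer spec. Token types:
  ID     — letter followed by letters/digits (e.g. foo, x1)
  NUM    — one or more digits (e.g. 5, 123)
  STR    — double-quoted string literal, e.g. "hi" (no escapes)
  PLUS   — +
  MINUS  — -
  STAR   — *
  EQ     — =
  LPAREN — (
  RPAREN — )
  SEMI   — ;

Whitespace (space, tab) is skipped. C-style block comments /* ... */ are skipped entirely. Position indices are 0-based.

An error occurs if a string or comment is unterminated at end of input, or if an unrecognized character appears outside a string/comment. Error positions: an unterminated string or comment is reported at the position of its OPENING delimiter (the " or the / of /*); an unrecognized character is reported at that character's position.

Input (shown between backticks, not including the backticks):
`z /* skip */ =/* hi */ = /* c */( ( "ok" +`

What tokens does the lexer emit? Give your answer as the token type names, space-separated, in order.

pos=0: emit ID 'z' (now at pos=1)
pos=2: enter COMMENT mode (saw '/*')
exit COMMENT mode (now at pos=12)
pos=13: emit EQ '='
pos=14: enter COMMENT mode (saw '/*')
exit COMMENT mode (now at pos=22)
pos=23: emit EQ '='
pos=25: enter COMMENT mode (saw '/*')
exit COMMENT mode (now at pos=32)
pos=32: emit LPAREN '('
pos=34: emit LPAREN '('
pos=36: enter STRING mode
pos=36: emit STR "ok" (now at pos=40)
pos=41: emit PLUS '+'
DONE. 7 tokens: [ID, EQ, EQ, LPAREN, LPAREN, STR, PLUS]

Answer: ID EQ EQ LPAREN LPAREN STR PLUS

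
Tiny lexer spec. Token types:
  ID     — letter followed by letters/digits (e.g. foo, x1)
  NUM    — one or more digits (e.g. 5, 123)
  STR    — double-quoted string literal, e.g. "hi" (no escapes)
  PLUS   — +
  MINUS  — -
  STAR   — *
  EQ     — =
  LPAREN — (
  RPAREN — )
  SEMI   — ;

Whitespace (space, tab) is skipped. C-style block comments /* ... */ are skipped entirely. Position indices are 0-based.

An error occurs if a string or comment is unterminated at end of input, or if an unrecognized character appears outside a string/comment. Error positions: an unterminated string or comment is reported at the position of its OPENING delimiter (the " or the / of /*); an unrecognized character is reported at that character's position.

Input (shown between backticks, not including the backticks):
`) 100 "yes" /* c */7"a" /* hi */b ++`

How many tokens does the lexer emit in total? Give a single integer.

pos=0: emit RPAREN ')'
pos=2: emit NUM '100' (now at pos=5)
pos=6: enter STRING mode
pos=6: emit STR "yes" (now at pos=11)
pos=12: enter COMMENT mode (saw '/*')
exit COMMENT mode (now at pos=19)
pos=19: emit NUM '7' (now at pos=20)
pos=20: enter STRING mode
pos=20: emit STR "a" (now at pos=23)
pos=24: enter COMMENT mode (saw '/*')
exit COMMENT mode (now at pos=32)
pos=32: emit ID 'b' (now at pos=33)
pos=34: emit PLUS '+'
pos=35: emit PLUS '+'
DONE. 8 tokens: [RPAREN, NUM, STR, NUM, STR, ID, PLUS, PLUS]

Answer: 8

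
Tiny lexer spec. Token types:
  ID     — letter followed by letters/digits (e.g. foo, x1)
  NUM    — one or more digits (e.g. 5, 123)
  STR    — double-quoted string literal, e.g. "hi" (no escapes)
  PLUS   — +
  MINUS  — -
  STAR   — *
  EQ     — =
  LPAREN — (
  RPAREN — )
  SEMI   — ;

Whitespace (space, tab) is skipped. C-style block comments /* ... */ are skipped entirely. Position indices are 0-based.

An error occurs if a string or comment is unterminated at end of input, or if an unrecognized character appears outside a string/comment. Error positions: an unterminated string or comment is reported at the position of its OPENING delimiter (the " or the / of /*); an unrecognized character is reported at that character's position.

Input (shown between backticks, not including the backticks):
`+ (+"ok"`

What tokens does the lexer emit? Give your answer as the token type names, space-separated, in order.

pos=0: emit PLUS '+'
pos=2: emit LPAREN '('
pos=3: emit PLUS '+'
pos=4: enter STRING mode
pos=4: emit STR "ok" (now at pos=8)
DONE. 4 tokens: [PLUS, LPAREN, PLUS, STR]

Answer: PLUS LPAREN PLUS STR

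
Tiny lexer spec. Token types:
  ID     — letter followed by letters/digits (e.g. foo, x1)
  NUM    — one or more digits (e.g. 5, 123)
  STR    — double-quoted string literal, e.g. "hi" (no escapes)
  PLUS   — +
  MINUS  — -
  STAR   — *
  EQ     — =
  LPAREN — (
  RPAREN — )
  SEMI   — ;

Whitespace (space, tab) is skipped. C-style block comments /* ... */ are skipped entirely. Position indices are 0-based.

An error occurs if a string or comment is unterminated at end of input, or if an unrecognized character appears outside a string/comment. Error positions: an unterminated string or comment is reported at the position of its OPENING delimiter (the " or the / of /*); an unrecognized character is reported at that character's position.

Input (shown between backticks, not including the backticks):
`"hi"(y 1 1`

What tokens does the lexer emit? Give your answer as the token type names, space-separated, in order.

Answer: STR LPAREN ID NUM NUM

Derivation:
pos=0: enter STRING mode
pos=0: emit STR "hi" (now at pos=4)
pos=4: emit LPAREN '('
pos=5: emit ID 'y' (now at pos=6)
pos=7: emit NUM '1' (now at pos=8)
pos=9: emit NUM '1' (now at pos=10)
DONE. 5 tokens: [STR, LPAREN, ID, NUM, NUM]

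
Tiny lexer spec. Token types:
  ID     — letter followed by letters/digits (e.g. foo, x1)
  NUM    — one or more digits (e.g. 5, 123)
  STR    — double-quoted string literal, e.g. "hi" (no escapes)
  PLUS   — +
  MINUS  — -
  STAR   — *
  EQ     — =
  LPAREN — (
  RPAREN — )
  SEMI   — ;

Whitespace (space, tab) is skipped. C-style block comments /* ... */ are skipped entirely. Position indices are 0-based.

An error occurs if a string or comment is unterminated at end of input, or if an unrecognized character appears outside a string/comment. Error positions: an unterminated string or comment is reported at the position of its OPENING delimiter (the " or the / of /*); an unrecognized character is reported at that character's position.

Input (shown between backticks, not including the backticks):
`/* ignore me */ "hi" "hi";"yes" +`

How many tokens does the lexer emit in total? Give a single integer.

Answer: 5

Derivation:
pos=0: enter COMMENT mode (saw '/*')
exit COMMENT mode (now at pos=15)
pos=16: enter STRING mode
pos=16: emit STR "hi" (now at pos=20)
pos=21: enter STRING mode
pos=21: emit STR "hi" (now at pos=25)
pos=25: emit SEMI ';'
pos=26: enter STRING mode
pos=26: emit STR "yes" (now at pos=31)
pos=32: emit PLUS '+'
DONE. 5 tokens: [STR, STR, SEMI, STR, PLUS]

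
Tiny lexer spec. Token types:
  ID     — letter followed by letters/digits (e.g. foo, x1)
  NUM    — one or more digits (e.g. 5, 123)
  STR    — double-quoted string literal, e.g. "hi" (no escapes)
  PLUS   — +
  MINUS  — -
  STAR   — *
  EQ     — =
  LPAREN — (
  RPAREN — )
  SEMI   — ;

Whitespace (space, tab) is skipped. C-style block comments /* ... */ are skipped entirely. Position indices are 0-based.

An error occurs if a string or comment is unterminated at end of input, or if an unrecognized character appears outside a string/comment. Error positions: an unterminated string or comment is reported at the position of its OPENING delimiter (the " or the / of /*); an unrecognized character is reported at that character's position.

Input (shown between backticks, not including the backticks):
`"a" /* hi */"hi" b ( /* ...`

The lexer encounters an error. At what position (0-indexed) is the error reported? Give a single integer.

Answer: 21

Derivation:
pos=0: enter STRING mode
pos=0: emit STR "a" (now at pos=3)
pos=4: enter COMMENT mode (saw '/*')
exit COMMENT mode (now at pos=12)
pos=12: enter STRING mode
pos=12: emit STR "hi" (now at pos=16)
pos=17: emit ID 'b' (now at pos=18)
pos=19: emit LPAREN '('
pos=21: enter COMMENT mode (saw '/*')
pos=21: ERROR — unterminated comment (reached EOF)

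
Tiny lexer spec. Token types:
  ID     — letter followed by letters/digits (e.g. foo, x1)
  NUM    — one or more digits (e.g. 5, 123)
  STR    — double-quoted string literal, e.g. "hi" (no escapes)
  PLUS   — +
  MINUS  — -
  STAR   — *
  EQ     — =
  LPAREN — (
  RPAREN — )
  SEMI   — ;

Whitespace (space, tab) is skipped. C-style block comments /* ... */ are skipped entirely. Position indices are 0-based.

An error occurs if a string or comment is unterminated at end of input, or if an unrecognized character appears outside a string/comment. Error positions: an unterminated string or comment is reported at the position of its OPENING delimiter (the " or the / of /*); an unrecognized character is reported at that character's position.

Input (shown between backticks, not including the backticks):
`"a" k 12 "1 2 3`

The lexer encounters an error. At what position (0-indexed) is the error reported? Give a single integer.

Answer: 9

Derivation:
pos=0: enter STRING mode
pos=0: emit STR "a" (now at pos=3)
pos=4: emit ID 'k' (now at pos=5)
pos=6: emit NUM '12' (now at pos=8)
pos=9: enter STRING mode
pos=9: ERROR — unterminated string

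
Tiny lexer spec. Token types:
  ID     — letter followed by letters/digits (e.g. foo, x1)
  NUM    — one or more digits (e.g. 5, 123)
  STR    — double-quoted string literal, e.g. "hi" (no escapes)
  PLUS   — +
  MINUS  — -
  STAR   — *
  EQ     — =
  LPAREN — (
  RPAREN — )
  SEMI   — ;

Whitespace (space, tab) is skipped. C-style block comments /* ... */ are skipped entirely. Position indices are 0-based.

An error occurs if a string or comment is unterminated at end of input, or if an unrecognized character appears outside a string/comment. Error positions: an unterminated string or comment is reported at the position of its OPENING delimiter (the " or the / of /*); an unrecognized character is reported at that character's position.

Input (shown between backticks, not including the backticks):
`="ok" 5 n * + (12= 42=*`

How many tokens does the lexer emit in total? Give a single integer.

Answer: 12

Derivation:
pos=0: emit EQ '='
pos=1: enter STRING mode
pos=1: emit STR "ok" (now at pos=5)
pos=6: emit NUM '5' (now at pos=7)
pos=8: emit ID 'n' (now at pos=9)
pos=10: emit STAR '*'
pos=12: emit PLUS '+'
pos=14: emit LPAREN '('
pos=15: emit NUM '12' (now at pos=17)
pos=17: emit EQ '='
pos=19: emit NUM '42' (now at pos=21)
pos=21: emit EQ '='
pos=22: emit STAR '*'
DONE. 12 tokens: [EQ, STR, NUM, ID, STAR, PLUS, LPAREN, NUM, EQ, NUM, EQ, STAR]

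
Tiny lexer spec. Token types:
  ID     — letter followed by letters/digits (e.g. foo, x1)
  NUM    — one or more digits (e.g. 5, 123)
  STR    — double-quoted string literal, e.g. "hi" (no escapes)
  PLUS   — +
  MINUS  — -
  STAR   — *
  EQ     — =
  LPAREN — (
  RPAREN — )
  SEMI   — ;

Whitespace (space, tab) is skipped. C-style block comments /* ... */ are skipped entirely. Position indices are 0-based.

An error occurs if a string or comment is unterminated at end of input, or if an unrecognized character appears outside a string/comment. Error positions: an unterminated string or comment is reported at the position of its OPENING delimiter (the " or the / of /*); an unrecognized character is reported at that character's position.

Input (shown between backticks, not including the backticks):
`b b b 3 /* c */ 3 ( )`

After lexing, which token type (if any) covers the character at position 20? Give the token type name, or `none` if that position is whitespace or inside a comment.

Answer: RPAREN

Derivation:
pos=0: emit ID 'b' (now at pos=1)
pos=2: emit ID 'b' (now at pos=3)
pos=4: emit ID 'b' (now at pos=5)
pos=6: emit NUM '3' (now at pos=7)
pos=8: enter COMMENT mode (saw '/*')
exit COMMENT mode (now at pos=15)
pos=16: emit NUM '3' (now at pos=17)
pos=18: emit LPAREN '('
pos=20: emit RPAREN ')'
DONE. 7 tokens: [ID, ID, ID, NUM, NUM, LPAREN, RPAREN]
Position 20: char is ')' -> RPAREN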